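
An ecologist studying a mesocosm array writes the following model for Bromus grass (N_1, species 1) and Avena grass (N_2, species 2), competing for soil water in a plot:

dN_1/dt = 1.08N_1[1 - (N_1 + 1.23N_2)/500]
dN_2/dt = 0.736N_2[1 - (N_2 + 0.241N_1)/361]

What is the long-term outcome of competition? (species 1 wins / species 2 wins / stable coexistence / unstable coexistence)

Compare the nullcline intercepts: K1/α12 = 500/1.23 = 407 > K2 = 361; K2/α21 = 361/0.241 = 1500 > K1 = 500.
Since both inequalities hold, each species can invade when rare, so the interior equilibrium is stable.

stable coexistence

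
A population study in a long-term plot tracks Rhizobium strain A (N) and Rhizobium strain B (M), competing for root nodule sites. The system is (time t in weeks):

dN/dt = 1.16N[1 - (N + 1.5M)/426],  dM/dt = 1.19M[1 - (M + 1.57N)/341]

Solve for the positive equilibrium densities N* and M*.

N* ≈ 63.1, M* ≈ 242

Setting both brackets to zero gives the nullclines N + 1.5M = 426 and 1.57N + M = 341.
Substituting M = 341 - 1.57N into the first: N(1 - 1.5·1.57) = 426 - 1.5·341.
So N* = -85.5/-1.35 = 63.1, and then M* = 341 - 1.57·63.1 = 242.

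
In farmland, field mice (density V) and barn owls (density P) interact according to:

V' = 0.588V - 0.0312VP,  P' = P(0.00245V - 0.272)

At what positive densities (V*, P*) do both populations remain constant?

V* ≈ 111, P* ≈ 18.8

Set dP/dt = 0 with P > 0: 0.00245V - 0.272 = 0, so V* = 0.272/0.00245 = 111.
Set dV/dt = 0 with V > 0: 0.588 - 0.0312P = 0, so P* = 0.588/0.0312 = 18.8.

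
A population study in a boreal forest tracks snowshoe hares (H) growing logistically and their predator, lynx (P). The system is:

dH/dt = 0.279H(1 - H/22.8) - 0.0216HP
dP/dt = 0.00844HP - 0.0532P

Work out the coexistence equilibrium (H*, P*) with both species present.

H* ≈ 6.3, P* ≈ 9.35

From dP/dt = 0 with P > 0: 0.00844H* = 0.0532, so H* = 6.3.
Substitute into dH/dt = 0: 0.279(1 - 6.3/22.8) = 0.0216P*.
The bracket is 0.724, giving P* = 0.202/0.0216 = 9.35.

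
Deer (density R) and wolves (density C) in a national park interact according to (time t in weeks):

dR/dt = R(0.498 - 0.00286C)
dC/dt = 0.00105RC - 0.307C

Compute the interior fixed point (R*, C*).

Set dC/dt = 0 with C > 0: 0.00105R - 0.307 = 0, so R* = 0.307/0.00105 = 292.
Set dR/dt = 0 with R > 0: 0.498 - 0.00286C = 0, so C* = 0.498/0.00286 = 174.

R* ≈ 292, C* ≈ 174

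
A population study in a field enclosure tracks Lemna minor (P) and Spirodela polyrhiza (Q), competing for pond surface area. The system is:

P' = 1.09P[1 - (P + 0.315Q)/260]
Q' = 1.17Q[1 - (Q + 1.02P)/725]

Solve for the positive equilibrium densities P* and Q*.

P* ≈ 46.6, Q* ≈ 677

Setting both brackets to zero gives the nullclines P + 0.315Q = 260 and 1.02P + Q = 725.
Substituting Q = 725 - 1.02P into the first: P(1 - 0.315·1.02) = 260 - 0.315·725.
So P* = 31.6/0.679 = 46.6, and then Q* = 725 - 1.02·46.6 = 677.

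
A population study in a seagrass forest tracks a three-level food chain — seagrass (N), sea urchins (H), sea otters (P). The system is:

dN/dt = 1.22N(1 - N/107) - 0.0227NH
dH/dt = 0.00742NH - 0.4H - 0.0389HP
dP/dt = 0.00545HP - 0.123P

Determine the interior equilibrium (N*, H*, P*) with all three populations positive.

N* ≈ 62.1, H* ≈ 22.6, P* ≈ 1.56

From dP/dt = 0: 0.00545H* = 0.123, so H* = 22.6.
From dN/dt = 0: 1.22(1 - N*/107) = 0.0227·22.6, giving N* = 107·(1 - 0.42) = 62.1.
From dH/dt = 0: 0.00742·62.1 - 0.4 = 0.0389P*, so P* = 0.0605/0.0389 = 1.56.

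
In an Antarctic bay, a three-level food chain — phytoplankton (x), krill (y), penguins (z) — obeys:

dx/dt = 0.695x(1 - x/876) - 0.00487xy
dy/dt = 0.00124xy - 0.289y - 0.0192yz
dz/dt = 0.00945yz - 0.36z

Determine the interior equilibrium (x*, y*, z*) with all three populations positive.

From dz/dt = 0: 0.00945y* = 0.36, so y* = 38.1.
From dx/dt = 0: 0.695(1 - x*/876) = 0.00487·38.1, giving x* = 876·(1 - 0.267) = 642.
From dy/dt = 0: 0.00124·642 - 0.289 = 0.0192z*, so z* = 0.507/0.0192 = 26.4.

x* ≈ 642, y* ≈ 38.1, z* ≈ 26.4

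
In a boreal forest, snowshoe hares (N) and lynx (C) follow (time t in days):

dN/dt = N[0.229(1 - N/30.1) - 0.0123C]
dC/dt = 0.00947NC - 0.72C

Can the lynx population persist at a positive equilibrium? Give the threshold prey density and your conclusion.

Threshold N = 76; K < 76, so no, the predator goes extinct.

The predator equation gives dC/dt > 0 only when N > 0.72/0.00947 = 76.
Without the predator, N → K = 30.1. Since 30.1 < 76, the predator cannot invade.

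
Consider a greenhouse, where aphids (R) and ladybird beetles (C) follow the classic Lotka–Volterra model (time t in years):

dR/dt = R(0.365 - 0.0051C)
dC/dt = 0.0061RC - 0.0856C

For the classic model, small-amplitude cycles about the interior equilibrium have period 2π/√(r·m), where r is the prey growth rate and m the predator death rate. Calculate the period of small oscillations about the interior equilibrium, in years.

T ≈ 35.5 years

Here r = 0.365 and m = 0.0856, so r·m = 0.0312.
ω = √0.0312 = 0.177 per year, hence T = 2π/ω ≈ 35.5 years.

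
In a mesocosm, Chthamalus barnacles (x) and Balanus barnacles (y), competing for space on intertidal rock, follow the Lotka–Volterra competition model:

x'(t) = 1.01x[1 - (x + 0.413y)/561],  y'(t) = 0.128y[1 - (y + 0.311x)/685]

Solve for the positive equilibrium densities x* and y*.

Setting both brackets to zero gives the nullclines x + 0.413y = 561 and 0.311x + y = 685.
Substituting y = 685 - 0.311x into the first: x(1 - 0.413·0.311) = 561 - 0.413·685.
So x* = 278/0.872 = 319, and then y* = 685 - 0.311·319 = 586.

x* ≈ 319, y* ≈ 586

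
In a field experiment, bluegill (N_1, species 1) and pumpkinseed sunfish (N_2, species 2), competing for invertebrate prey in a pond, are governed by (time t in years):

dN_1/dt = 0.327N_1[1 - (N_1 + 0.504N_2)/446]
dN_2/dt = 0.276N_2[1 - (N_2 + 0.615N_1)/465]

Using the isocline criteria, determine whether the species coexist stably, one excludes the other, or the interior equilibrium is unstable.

stable coexistence

Compare the nullcline intercepts: K1/α12 = 446/0.504 = 885 > K2 = 465; K2/α21 = 465/0.615 = 756 > K1 = 446.
Since both inequalities hold, each species can invade when rare, so the interior equilibrium is stable.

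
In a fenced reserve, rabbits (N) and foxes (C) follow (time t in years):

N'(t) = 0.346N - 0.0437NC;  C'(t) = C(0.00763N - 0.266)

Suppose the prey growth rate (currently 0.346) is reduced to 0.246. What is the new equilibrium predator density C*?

C* ≈ 5.63

At the interior fixed point, setting dN/dt = 0 with N > 0 fixes C* = (prey growth rate)/(NC coefficient) — independent of the other coefficients.
With the change, C* = 0.246/0.0437 = 5.63; it falls from 7.92.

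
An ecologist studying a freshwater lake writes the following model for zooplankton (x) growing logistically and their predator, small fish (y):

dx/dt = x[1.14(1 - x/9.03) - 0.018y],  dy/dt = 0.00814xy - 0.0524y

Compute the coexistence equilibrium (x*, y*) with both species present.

x* ≈ 6.44, y* ≈ 18.2

From dy/dt = 0 with y > 0: 0.00814x* = 0.0524, so x* = 6.44.
Substitute into dx/dt = 0: 1.14(1 - 6.44/9.03) = 0.018y*.
The bracket is 0.287, giving y* = 0.327/0.018 = 18.2.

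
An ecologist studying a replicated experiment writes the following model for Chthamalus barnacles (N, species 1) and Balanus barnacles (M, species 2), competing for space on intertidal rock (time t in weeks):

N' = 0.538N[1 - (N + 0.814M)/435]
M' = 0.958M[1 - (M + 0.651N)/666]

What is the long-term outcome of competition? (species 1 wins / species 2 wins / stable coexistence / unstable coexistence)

Compare the nullcline intercepts: K1/α12 = 435/0.814 = 534 < K2 = 666; K2/α21 = 666/0.651 = 1020 > K1 = 435.
Since the inequalities point opposite ways, species 2 can invade but species 1 cannot.

species 2 excludes species 1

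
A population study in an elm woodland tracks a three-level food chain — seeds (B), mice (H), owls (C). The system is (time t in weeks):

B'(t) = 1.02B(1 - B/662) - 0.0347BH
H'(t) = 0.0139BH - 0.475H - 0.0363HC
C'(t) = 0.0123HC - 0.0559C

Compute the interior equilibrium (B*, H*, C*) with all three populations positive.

From dC/dt = 0: 0.0123H* = 0.0559, so H* = 4.54.
From dB/dt = 0: 1.02(1 - B*/662) = 0.0347·4.54, giving B* = 662·(1 - 0.155) = 560.
From dH/dt = 0: 0.0139·560 - 0.475 = 0.0363C*, so C* = 7.3/0.0363 = 201.

B* ≈ 560, H* ≈ 4.54, C* ≈ 201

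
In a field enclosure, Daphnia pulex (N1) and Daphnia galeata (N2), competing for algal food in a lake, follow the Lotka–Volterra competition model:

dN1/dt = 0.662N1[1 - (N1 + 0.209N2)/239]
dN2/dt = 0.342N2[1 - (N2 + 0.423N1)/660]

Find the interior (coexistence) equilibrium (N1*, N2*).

N1* ≈ 111, N2* ≈ 613

Setting both brackets to zero gives the nullclines N1 + 0.209N2 = 239 and 0.423N1 + N2 = 660.
Substituting N2 = 660 - 0.423N1 into the first: N1(1 - 0.209·0.423) = 239 - 0.209·660.
So N1* = 101/0.912 = 111, and then N2* = 660 - 0.423·111 = 613.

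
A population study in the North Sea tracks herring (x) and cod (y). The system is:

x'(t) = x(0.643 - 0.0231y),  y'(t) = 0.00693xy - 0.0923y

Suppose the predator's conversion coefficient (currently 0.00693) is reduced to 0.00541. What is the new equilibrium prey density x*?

x* ≈ 17.1

At the interior fixed point, setting dy/dt = 0 with y > 0 fixes x* = (predator death rate)/(xy coefficient) — independent of the other coefficients.
With the change, x* = 0.0923/0.00541 = 17.1; it rises from 13.3.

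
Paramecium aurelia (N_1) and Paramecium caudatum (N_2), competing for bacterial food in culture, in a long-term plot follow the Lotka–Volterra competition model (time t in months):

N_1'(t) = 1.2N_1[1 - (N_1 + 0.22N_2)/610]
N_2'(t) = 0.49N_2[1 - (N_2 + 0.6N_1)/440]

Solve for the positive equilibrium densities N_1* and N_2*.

Setting both brackets to zero gives the nullclines N_1 + 0.22N_2 = 610 and 0.6N_1 + N_2 = 440.
Substituting N_2 = 440 - 0.6N_1 into the first: N_1(1 - 0.22·0.6) = 610 - 0.22·440.
So N_1* = 513/0.868 = 591, and then N_2* = 440 - 0.6·591 = 85.3.

N_1* ≈ 591, N_2* ≈ 85.3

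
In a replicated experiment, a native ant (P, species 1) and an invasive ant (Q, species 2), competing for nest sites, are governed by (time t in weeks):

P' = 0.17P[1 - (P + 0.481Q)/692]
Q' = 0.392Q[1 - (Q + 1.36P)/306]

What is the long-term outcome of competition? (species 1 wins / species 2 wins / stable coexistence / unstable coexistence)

Compare the nullcline intercepts: K1/α12 = 692/0.481 = 1440 > K2 = 306; K2/α21 = 306/1.36 = 225 < K1 = 692.
Since the inequalities point opposite ways, species 1 can invade but species 2 cannot.

species 1 excludes species 2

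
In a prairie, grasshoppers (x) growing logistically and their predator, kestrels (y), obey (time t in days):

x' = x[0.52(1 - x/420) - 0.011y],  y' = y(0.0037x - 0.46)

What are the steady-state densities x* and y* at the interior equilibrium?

x* ≈ 124, y* ≈ 33.3

From dy/dt = 0 with y > 0: 0.0037x* = 0.46, so x* = 124.
Substitute into dx/dt = 0: 0.52(1 - 124/420) = 0.011y*.
The bracket is 0.704, giving y* = 0.366/0.011 = 33.3.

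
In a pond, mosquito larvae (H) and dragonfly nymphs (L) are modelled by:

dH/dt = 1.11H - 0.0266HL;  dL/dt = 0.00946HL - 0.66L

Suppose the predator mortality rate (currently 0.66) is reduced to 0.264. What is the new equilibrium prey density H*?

H* ≈ 27.9

At the interior fixed point, setting dL/dt = 0 with L > 0 fixes H* = (predator death rate)/(HL coefficient) — independent of the other coefficients.
With the change, H* = 0.264/0.00946 = 27.9; it falls from 69.8.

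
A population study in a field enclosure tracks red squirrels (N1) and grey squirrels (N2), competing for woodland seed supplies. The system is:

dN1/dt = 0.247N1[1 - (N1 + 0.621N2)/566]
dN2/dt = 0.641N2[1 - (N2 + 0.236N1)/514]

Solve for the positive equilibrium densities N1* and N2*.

Setting both brackets to zero gives the nullclines N1 + 0.621N2 = 566 and 0.236N1 + N2 = 514.
Substituting N2 = 514 - 0.236N1 into the first: N1(1 - 0.621·0.236) = 566 - 0.621·514.
So N1* = 247/0.853 = 289, and then N2* = 514 - 0.236·289 = 446.

N1* ≈ 289, N2* ≈ 446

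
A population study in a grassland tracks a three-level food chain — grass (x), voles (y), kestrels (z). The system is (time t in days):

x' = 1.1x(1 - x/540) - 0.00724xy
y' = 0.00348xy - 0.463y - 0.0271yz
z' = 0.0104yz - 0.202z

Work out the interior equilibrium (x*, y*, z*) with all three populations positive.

From dz/dt = 0: 0.0104y* = 0.202, so y* = 19.4.
From dx/dt = 0: 1.1(1 - x*/540) = 0.00724·19.4, giving x* = 540·(1 - 0.128) = 471.
From dy/dt = 0: 0.00348·471 - 0.463 = 0.0271z*, so z* = 1.18/0.0271 = 43.4.

x* ≈ 471, y* ≈ 19.4, z* ≈ 43.4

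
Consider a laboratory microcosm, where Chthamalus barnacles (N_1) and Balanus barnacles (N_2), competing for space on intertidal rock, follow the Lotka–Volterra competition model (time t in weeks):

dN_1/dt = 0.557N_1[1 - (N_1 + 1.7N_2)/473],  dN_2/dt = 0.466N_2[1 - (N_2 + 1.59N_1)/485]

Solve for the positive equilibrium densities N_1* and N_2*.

N_1* ≈ 206, N_2* ≈ 157

Setting both brackets to zero gives the nullclines N_1 + 1.7N_2 = 473 and 1.59N_1 + N_2 = 485.
Substituting N_2 = 485 - 1.59N_1 into the first: N_1(1 - 1.7·1.59) = 473 - 1.7·485.
So N_1* = -352/-1.7 = 206, and then N_2* = 485 - 1.59·206 = 157.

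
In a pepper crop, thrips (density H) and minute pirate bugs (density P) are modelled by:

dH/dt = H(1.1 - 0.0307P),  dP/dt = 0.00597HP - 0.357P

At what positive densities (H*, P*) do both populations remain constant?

H* ≈ 59.8, P* ≈ 35.8

Set dP/dt = 0 with P > 0: 0.00597H - 0.357 = 0, so H* = 0.357/0.00597 = 59.8.
Set dH/dt = 0 with H > 0: 1.1 - 0.0307P = 0, so P* = 1.1/0.0307 = 35.8.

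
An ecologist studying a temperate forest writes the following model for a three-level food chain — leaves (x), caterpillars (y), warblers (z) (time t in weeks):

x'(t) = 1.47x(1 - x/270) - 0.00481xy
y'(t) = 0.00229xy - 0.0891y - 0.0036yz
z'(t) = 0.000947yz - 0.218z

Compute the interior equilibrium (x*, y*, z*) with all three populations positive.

x* ≈ 66.6, y* ≈ 230, z* ≈ 17.6

From dz/dt = 0: 0.000947y* = 0.218, so y* = 230.
From dx/dt = 0: 1.47(1 - x*/270) = 0.00481·230, giving x* = 270·(1 - 0.753) = 66.6.
From dy/dt = 0: 0.00229·66.6 - 0.0891 = 0.0036z*, so z* = 0.0635/0.0036 = 17.6.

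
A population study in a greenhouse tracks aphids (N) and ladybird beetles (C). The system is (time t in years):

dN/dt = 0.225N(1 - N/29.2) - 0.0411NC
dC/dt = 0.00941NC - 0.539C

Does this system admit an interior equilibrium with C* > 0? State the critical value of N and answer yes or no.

The predator equation gives dC/dt > 0 only when N > 0.539/0.00941 = 57.3.
Without the predator, N → K = 29.2. Since 29.2 < 57.3, the predator cannot invade.

Threshold N = 57.3; K < 57.3, so no, the predator goes extinct.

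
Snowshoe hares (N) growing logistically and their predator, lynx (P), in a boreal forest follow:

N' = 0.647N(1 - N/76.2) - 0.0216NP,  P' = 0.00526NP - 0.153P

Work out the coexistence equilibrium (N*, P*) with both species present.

From dP/dt = 0 with P > 0: 0.00526N* = 0.153, so N* = 29.1.
Substitute into dN/dt = 0: 0.647(1 - 29.1/76.2) = 0.0216P*.
The bracket is 0.618, giving P* = 0.4/0.0216 = 18.5.

N* ≈ 29.1, P* ≈ 18.5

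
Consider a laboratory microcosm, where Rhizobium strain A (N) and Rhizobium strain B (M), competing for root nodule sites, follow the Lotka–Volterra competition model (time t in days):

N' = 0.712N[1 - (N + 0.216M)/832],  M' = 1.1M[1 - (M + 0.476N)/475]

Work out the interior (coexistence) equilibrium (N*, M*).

Setting both brackets to zero gives the nullclines N + 0.216M = 832 and 0.476N + M = 475.
Substituting M = 475 - 0.476N into the first: N(1 - 0.216·0.476) = 832 - 0.216·475.
So N* = 729/0.897 = 813, and then M* = 475 - 0.476·813 = 88.

N* ≈ 813, M* ≈ 88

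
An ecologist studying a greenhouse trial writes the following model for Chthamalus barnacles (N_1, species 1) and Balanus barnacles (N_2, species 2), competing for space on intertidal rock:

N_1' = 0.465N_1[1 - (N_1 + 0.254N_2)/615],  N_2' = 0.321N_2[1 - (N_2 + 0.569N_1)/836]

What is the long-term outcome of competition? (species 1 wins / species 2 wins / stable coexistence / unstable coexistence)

Compare the nullcline intercepts: K1/α12 = 615/0.254 = 2420 > K2 = 836; K2/α21 = 836/0.569 = 1470 > K1 = 615.
Since both inequalities hold, each species can invade when rare, so the interior equilibrium is stable.

stable coexistence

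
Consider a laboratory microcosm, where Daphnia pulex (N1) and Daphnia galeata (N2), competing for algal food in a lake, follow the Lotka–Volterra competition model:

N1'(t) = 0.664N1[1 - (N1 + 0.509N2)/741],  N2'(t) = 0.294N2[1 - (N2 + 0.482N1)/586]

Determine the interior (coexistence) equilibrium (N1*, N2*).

Setting both brackets to zero gives the nullclines N1 + 0.509N2 = 741 and 0.482N1 + N2 = 586.
Substituting N2 = 586 - 0.482N1 into the first: N1(1 - 0.509·0.482) = 741 - 0.509·586.
So N1* = 443/0.755 = 587, and then N2* = 586 - 0.482·587 = 303.

N1* ≈ 587, N2* ≈ 303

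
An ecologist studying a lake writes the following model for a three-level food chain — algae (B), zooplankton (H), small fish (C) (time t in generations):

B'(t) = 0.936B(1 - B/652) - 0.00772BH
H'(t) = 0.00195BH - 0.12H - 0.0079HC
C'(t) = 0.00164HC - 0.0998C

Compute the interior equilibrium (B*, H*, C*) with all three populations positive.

B* ≈ 325, H* ≈ 60.9, C* ≈ 65

From dC/dt = 0: 0.00164H* = 0.0998, so H* = 60.9.
From dB/dt = 0: 0.936(1 - B*/652) = 0.00772·60.9, giving B* = 652·(1 - 0.502) = 325.
From dH/dt = 0: 0.00195·325 - 0.12 = 0.0079C*, so C* = 0.513/0.0079 = 65.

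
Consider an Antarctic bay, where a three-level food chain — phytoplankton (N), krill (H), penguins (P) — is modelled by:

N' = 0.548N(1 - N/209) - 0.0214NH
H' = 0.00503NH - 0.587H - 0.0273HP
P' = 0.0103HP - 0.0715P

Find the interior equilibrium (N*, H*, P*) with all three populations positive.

From dP/dt = 0: 0.0103H* = 0.0715, so H* = 6.94.
From dN/dt = 0: 0.548(1 - N*/209) = 0.0214·6.94, giving N* = 209·(1 - 0.271) = 152.
From dH/dt = 0: 0.00503·152 - 0.587 = 0.0273P*, so P* = 0.179/0.0273 = 6.57.

N* ≈ 152, H* ≈ 6.94, P* ≈ 6.57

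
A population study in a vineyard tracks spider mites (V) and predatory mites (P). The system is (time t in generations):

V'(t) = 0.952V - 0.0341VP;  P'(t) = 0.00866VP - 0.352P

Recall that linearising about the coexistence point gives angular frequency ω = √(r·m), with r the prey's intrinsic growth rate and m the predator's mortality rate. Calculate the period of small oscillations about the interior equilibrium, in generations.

T ≈ 10.9 generations

Here r = 0.952 and m = 0.352, so r·m = 0.335.
ω = √0.335 = 0.579 per generation, hence T = 2π/ω ≈ 10.9 generations.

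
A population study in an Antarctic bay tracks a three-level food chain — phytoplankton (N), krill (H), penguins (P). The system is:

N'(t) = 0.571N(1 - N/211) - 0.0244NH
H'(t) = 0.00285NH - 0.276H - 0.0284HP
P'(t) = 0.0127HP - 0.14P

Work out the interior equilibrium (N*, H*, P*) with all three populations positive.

N* ≈ 112, H* ≈ 11, P* ≈ 1.48

From dP/dt = 0: 0.0127H* = 0.14, so H* = 11.
From dN/dt = 0: 0.571(1 - N*/211) = 0.0244·11, giving N* = 211·(1 - 0.471) = 112.
From dH/dt = 0: 0.00285·112 - 0.276 = 0.0284P*, so P* = 0.0421/0.0284 = 1.48.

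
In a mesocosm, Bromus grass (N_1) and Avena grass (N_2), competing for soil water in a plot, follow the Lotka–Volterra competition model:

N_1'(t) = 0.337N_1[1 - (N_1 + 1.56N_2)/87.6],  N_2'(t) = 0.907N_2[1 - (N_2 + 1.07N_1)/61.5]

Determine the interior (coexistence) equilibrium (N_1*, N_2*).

N_1* ≈ 12.5, N_2* ≈ 48.2

Setting both brackets to zero gives the nullclines N_1 + 1.56N_2 = 87.6 and 1.07N_1 + N_2 = 61.5.
Substituting N_2 = 61.5 - 1.07N_1 into the first: N_1(1 - 1.56·1.07) = 87.6 - 1.56·61.5.
So N_1* = -8.34/-0.669 = 12.5, and then N_2* = 61.5 - 1.07·12.5 = 48.2.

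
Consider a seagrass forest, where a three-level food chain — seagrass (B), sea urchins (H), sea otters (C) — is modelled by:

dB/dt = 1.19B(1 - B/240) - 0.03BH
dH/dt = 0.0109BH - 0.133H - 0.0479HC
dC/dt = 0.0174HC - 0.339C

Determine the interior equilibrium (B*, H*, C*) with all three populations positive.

From dC/dt = 0: 0.0174H* = 0.339, so H* = 19.5.
From dB/dt = 0: 1.19(1 - B*/240) = 0.03·19.5, giving B* = 240·(1 - 0.491) = 122.
From dH/dt = 0: 0.0109·122 - 0.133 = 0.0479C*, so C* = 1.2/0.0479 = 25.

B* ≈ 122, H* ≈ 19.5, C* ≈ 25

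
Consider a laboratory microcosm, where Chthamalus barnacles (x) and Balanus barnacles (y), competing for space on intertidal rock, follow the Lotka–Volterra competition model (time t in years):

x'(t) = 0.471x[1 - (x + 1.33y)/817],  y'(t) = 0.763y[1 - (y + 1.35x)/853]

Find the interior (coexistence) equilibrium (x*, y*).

x* ≈ 399, y* ≈ 314

Setting both brackets to zero gives the nullclines x + 1.33y = 817 and 1.35x + y = 853.
Substituting y = 853 - 1.35x into the first: x(1 - 1.33·1.35) = 817 - 1.33·853.
So x* = -317/-0.796 = 399, and then y* = 853 - 1.35·399 = 314.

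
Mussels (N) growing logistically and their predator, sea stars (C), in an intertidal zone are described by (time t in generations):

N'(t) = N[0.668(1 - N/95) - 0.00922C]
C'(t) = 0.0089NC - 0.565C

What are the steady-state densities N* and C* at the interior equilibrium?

From dC/dt = 0 with C > 0: 0.0089N* = 0.565, so N* = 63.5.
Substitute into dN/dt = 0: 0.668(1 - 63.5/95) = 0.00922C*.
The bracket is 0.332, giving C* = 0.222/0.00922 = 24.

N* ≈ 63.5, C* ≈ 24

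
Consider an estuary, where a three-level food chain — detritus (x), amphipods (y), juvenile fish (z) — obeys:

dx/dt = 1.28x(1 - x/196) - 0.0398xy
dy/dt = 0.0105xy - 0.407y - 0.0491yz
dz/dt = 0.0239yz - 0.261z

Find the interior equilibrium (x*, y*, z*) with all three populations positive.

From dz/dt = 0: 0.0239y* = 0.261, so y* = 10.9.
From dx/dt = 0: 1.28(1 - x*/196) = 0.0398·10.9, giving x* = 196·(1 - 0.34) = 129.
From dy/dt = 0: 0.0105·129 - 0.407 = 0.0491z*, so z* = 0.952/0.0491 = 19.4.

x* ≈ 129, y* ≈ 10.9, z* ≈ 19.4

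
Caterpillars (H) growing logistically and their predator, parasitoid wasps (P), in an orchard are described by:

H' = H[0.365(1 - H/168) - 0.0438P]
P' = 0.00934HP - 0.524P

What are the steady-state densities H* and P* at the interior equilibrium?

H* ≈ 56.1, P* ≈ 5.55

From dP/dt = 0 with P > 0: 0.00934H* = 0.524, so H* = 56.1.
Substitute into dH/dt = 0: 0.365(1 - 56.1/168) = 0.0438P*.
The bracket is 0.666, giving P* = 0.243/0.0438 = 5.55.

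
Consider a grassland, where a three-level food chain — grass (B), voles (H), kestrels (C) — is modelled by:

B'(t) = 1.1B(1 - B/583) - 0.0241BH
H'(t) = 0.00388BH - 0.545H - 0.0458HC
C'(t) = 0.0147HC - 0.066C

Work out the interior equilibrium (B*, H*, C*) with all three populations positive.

B* ≈ 526, H* ≈ 4.49, C* ≈ 32.6

From dC/dt = 0: 0.0147H* = 0.066, so H* = 4.49.
From dB/dt = 0: 1.1(1 - B*/583) = 0.0241·4.49, giving B* = 583·(1 - 0.0984) = 526.
From dH/dt = 0: 0.00388·526 - 0.545 = 0.0458C*, so C* = 1.49/0.0458 = 32.6.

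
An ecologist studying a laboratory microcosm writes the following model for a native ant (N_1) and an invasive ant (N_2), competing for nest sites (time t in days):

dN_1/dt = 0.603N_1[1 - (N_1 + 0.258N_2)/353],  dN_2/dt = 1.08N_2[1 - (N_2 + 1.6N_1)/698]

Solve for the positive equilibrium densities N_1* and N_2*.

N_1* ≈ 294, N_2* ≈ 227

Setting both brackets to zero gives the nullclines N_1 + 0.258N_2 = 353 and 1.6N_1 + N_2 = 698.
Substituting N_2 = 698 - 1.6N_1 into the first: N_1(1 - 0.258·1.6) = 353 - 0.258·698.
So N_1* = 173/0.587 = 294, and then N_2* = 698 - 1.6·294 = 227.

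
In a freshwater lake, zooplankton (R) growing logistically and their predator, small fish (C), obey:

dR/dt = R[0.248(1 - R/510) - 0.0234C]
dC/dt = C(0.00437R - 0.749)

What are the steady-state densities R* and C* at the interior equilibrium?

R* ≈ 171, C* ≈ 7.04

From dC/dt = 0 with C > 0: 0.00437R* = 0.749, so R* = 171.
Substitute into dR/dt = 0: 0.248(1 - 171/510) = 0.0234C*.
The bracket is 0.664, giving C* = 0.165/0.0234 = 7.04.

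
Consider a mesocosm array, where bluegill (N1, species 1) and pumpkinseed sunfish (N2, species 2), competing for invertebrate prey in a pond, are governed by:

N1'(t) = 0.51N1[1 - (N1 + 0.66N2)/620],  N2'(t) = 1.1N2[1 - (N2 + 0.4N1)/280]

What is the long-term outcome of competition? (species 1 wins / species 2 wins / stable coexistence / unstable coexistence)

stable coexistence

Compare the nullcline intercepts: K1/α12 = 620/0.66 = 939 > K2 = 280; K2/α21 = 280/0.4 = 700 > K1 = 620.
Since both inequalities hold, each species can invade when rare, so the interior equilibrium is stable.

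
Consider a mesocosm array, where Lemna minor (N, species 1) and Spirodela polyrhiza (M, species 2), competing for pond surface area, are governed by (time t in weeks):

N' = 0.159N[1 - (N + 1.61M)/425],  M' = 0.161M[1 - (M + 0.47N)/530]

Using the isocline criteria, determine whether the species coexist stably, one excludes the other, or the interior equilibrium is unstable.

Compare the nullcline intercepts: K1/α12 = 425/1.61 = 264 < K2 = 530; K2/α21 = 530/0.47 = 1130 > K1 = 425.
Since the inequalities point opposite ways, species 2 can invade but species 1 cannot.

species 2 excludes species 1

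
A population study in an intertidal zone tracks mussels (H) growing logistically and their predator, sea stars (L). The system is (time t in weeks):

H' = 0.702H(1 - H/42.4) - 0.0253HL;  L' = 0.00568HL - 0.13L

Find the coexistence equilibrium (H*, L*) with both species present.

H* ≈ 22.9, L* ≈ 12.8

From dL/dt = 0 with L > 0: 0.00568H* = 0.13, so H* = 22.9.
Substitute into dH/dt = 0: 0.702(1 - 22.9/42.4) = 0.0253L*.
The bracket is 0.46, giving L* = 0.323/0.0253 = 12.8.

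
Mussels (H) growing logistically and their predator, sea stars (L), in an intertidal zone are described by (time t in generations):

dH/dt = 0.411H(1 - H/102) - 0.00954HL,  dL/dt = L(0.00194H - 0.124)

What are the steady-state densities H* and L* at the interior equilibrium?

From dL/dt = 0 with L > 0: 0.00194H* = 0.124, so H* = 63.9.
Substitute into dH/dt = 0: 0.411(1 - 63.9/102) = 0.00954L*.
The bracket is 0.373, giving L* = 0.153/0.00954 = 16.1.

H* ≈ 63.9, L* ≈ 16.1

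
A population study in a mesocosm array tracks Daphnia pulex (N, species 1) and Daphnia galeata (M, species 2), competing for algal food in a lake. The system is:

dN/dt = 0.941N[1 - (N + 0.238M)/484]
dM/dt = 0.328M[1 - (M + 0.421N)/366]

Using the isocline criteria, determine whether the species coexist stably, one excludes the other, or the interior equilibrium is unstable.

stable coexistence

Compare the nullcline intercepts: K1/α12 = 484/0.238 = 2030 > K2 = 366; K2/α21 = 366/0.421 = 869 > K1 = 484.
Since both inequalities hold, each species can invade when rare, so the interior equilibrium is stable.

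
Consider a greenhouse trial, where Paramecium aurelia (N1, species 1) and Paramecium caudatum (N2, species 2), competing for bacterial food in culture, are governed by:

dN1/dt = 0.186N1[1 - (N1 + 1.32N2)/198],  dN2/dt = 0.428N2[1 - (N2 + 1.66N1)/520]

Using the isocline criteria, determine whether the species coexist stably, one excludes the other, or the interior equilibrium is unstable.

Compare the nullcline intercepts: K1/α12 = 198/1.32 = 150 < K2 = 520; K2/α21 = 520/1.66 = 313 > K1 = 198.
Since the inequalities point opposite ways, species 2 can invade but species 1 cannot.

species 2 excludes species 1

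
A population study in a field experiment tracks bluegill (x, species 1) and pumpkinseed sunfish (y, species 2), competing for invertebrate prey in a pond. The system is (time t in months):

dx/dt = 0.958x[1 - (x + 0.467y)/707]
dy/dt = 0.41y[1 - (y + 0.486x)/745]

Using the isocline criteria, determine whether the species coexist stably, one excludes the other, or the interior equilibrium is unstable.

stable coexistence

Compare the nullcline intercepts: K1/α12 = 707/0.467 = 1510 > K2 = 745; K2/α21 = 745/0.486 = 1530 > K1 = 707.
Since both inequalities hold, each species can invade when rare, so the interior equilibrium is stable.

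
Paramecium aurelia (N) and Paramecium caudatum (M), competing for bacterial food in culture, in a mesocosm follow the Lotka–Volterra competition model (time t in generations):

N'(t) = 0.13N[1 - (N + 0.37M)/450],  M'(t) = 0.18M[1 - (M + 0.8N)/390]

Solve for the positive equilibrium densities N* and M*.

Setting both brackets to zero gives the nullclines N + 0.37M = 450 and 0.8N + M = 390.
Substituting M = 390 - 0.8N into the first: N(1 - 0.37·0.8) = 450 - 0.37·390.
So N* = 306/0.704 = 434, and then M* = 390 - 0.8·434 = 42.6.

N* ≈ 434, M* ≈ 42.6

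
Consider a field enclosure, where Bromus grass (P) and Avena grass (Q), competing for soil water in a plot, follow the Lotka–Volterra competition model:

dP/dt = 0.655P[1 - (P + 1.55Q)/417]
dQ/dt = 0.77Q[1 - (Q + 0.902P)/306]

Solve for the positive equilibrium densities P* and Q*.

P* ≈ 144, Q* ≈ 176

Setting both brackets to zero gives the nullclines P + 1.55Q = 417 and 0.902P + Q = 306.
Substituting Q = 306 - 0.902P into the first: P(1 - 1.55·0.902) = 417 - 1.55·306.
So P* = -57.3/-0.398 = 144, and then Q* = 306 - 0.902·144 = 176.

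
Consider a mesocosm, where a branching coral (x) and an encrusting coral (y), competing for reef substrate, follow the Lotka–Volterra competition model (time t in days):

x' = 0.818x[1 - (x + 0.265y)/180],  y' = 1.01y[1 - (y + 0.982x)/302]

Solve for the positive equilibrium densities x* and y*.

Setting both brackets to zero gives the nullclines x + 0.265y = 180 and 0.982x + y = 302.
Substituting y = 302 - 0.982x into the first: x(1 - 0.265·0.982) = 180 - 0.265·302.
So x* = 100/0.74 = 135, and then y* = 302 - 0.982·135 = 169.

x* ≈ 135, y* ≈ 169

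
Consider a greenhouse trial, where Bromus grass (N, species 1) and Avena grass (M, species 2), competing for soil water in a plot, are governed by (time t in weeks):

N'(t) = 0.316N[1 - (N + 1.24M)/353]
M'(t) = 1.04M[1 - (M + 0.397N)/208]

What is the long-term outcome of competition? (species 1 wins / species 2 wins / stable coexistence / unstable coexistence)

Compare the nullcline intercepts: K1/α12 = 353/1.24 = 285 > K2 = 208; K2/α21 = 208/0.397 = 524 > K1 = 353.
Since both inequalities hold, each species can invade when rare, so the interior equilibrium is stable.

stable coexistence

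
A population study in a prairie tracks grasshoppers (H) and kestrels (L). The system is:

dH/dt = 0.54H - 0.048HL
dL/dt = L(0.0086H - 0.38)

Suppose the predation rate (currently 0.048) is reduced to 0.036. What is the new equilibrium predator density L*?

L* ≈ 15

At the interior fixed point, setting dH/dt = 0 with H > 0 fixes L* = (prey growth rate)/(HL coefficient) — independent of the other coefficients.
With the change, L* = 0.54/0.036 = 15; it rises from 11.2.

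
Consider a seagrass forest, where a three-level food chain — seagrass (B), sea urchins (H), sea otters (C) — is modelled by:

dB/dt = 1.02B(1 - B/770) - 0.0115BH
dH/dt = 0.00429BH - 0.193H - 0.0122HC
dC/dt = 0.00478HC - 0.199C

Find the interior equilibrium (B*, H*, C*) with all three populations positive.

B* ≈ 409, H* ≈ 41.6, C* ≈ 128

From dC/dt = 0: 0.00478H* = 0.199, so H* = 41.6.
From dB/dt = 0: 1.02(1 - B*/770) = 0.0115·41.6, giving B* = 770·(1 - 0.469) = 409.
From dH/dt = 0: 0.00429·409 - 0.193 = 0.0122C*, so C* = 1.56/0.0122 = 128.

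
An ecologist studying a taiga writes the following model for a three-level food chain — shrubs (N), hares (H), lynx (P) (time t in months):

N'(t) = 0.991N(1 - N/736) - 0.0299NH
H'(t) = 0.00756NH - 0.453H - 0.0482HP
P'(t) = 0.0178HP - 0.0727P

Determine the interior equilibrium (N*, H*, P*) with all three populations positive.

N* ≈ 645, H* ≈ 4.08, P* ≈ 91.8

From dP/dt = 0: 0.0178H* = 0.0727, so H* = 4.08.
From dN/dt = 0: 0.991(1 - N*/736) = 0.0299·4.08, giving N* = 736·(1 - 0.123) = 645.
From dH/dt = 0: 0.00756·645 - 0.453 = 0.0482P*, so P* = 4.43/0.0482 = 91.8.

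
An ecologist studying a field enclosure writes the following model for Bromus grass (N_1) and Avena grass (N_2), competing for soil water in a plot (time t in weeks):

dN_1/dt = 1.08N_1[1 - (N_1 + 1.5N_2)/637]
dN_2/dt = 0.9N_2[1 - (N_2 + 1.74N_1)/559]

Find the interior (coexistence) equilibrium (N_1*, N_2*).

N_1* ≈ 125, N_2* ≈ 341

Setting both brackets to zero gives the nullclines N_1 + 1.5N_2 = 637 and 1.74N_1 + N_2 = 559.
Substituting N_2 = 559 - 1.74N_1 into the first: N_1(1 - 1.5·1.74) = 637 - 1.5·559.
So N_1* = -202/-1.61 = 125, and then N_2* = 559 - 1.74·125 = 341.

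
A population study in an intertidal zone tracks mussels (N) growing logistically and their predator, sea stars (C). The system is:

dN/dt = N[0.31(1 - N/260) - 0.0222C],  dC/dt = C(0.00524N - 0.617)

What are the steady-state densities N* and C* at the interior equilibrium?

N* ≈ 118, C* ≈ 7.64

From dC/dt = 0 with C > 0: 0.00524N* = 0.617, so N* = 118.
Substitute into dN/dt = 0: 0.31(1 - 118/260) = 0.0222C*.
The bracket is 0.547, giving C* = 0.17/0.0222 = 7.64.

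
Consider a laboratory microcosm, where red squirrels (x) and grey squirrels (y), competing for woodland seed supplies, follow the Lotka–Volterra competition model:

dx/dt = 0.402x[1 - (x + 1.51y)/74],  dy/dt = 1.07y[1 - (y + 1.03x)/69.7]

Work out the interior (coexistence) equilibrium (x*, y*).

x* ≈ 56.3, y* ≈ 11.7

Setting both brackets to zero gives the nullclines x + 1.51y = 74 and 1.03x + y = 69.7.
Substituting y = 69.7 - 1.03x into the first: x(1 - 1.51·1.03) = 74 - 1.51·69.7.
So x* = -31.2/-0.555 = 56.3, and then y* = 69.7 - 1.03·56.3 = 11.7.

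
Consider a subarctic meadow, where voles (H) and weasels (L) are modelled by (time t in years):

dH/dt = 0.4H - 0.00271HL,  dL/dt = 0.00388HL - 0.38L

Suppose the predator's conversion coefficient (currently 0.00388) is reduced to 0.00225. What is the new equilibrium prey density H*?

At the interior fixed point, setting dL/dt = 0 with L > 0 fixes H* = (predator death rate)/(HL coefficient) — independent of the other coefficients.
With the change, H* = 0.38/0.00225 = 169; it rises from 97.9.

H* ≈ 169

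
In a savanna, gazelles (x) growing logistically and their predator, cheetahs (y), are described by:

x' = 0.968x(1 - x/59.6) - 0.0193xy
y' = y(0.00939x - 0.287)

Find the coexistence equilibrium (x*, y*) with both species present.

x* ≈ 30.6, y* ≈ 24.4

From dy/dt = 0 with y > 0: 0.00939x* = 0.287, so x* = 30.6.
Substitute into dx/dt = 0: 0.968(1 - 30.6/59.6) = 0.0193y*.
The bracket is 0.487, giving y* = 0.472/0.0193 = 24.4.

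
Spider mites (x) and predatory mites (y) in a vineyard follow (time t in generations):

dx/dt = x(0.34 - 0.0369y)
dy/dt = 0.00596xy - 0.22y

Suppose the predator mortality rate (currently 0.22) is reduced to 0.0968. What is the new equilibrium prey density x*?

x* ≈ 16.2

At the interior fixed point, setting dy/dt = 0 with y > 0 fixes x* = (predator death rate)/(xy coefficient) — independent of the other coefficients.
With the change, x* = 0.0968/0.00596 = 16.2; it falls from 36.9.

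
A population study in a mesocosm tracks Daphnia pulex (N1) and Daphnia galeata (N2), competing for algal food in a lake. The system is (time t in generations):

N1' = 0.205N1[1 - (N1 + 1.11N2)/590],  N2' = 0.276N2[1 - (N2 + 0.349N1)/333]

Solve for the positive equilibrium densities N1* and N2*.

N1* ≈ 360, N2* ≈ 207

Setting both brackets to zero gives the nullclines N1 + 1.11N2 = 590 and 0.349N1 + N2 = 333.
Substituting N2 = 333 - 0.349N1 into the first: N1(1 - 1.11·0.349) = 590 - 1.11·333.
So N1* = 220/0.613 = 360, and then N2* = 333 - 0.349·360 = 207.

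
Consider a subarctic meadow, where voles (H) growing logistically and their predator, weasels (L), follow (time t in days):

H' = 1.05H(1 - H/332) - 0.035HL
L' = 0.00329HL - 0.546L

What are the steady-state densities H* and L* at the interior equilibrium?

From dL/dt = 0 with L > 0: 0.00329H* = 0.546, so H* = 166.
Substitute into dH/dt = 0: 1.05(1 - 166/332) = 0.035L*.
The bracket is 0.5, giving L* = 0.525/0.035 = 15.

H* ≈ 166, L* ≈ 15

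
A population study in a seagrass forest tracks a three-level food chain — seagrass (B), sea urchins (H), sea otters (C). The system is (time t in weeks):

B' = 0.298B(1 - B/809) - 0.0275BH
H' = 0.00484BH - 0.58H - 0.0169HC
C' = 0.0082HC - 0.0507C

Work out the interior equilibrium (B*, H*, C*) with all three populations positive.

B* ≈ 347, H* ≈ 6.18, C* ≈ 65.2

From dC/dt = 0: 0.0082H* = 0.0507, so H* = 6.18.
From dB/dt = 0: 0.298(1 - B*/809) = 0.0275·6.18, giving B* = 809·(1 - 0.571) = 347.
From dH/dt = 0: 0.00484·347 - 0.58 = 0.0169C*, so C* = 1.1/0.0169 = 65.2.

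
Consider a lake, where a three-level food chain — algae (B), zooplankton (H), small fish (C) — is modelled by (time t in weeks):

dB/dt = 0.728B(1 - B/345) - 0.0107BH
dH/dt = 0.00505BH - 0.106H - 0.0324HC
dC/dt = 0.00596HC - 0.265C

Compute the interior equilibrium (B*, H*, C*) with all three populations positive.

From dC/dt = 0: 0.00596H* = 0.265, so H* = 44.5.
From dB/dt = 0: 0.728(1 - B*/345) = 0.0107·44.5, giving B* = 345·(1 - 0.654) = 120.
From dH/dt = 0: 0.00505·120 - 0.106 = 0.0324C*, so C* = 0.498/0.0324 = 15.4.

B* ≈ 120, H* ≈ 44.5, C* ≈ 15.4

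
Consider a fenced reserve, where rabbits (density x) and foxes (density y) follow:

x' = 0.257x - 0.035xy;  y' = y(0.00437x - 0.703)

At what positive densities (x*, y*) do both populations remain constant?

Set dy/dt = 0 with y > 0: 0.00437x - 0.703 = 0, so x* = 0.703/0.00437 = 161.
Set dx/dt = 0 with x > 0: 0.257 - 0.035y = 0, so y* = 0.257/0.035 = 7.34.

x* ≈ 161, y* ≈ 7.34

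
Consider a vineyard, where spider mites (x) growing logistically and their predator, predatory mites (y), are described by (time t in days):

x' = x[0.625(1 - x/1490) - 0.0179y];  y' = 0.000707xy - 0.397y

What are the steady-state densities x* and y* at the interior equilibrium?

x* ≈ 562, y* ≈ 21.8

From dy/dt = 0 with y > 0: 0.000707x* = 0.397, so x* = 562.
Substitute into dx/dt = 0: 0.625(1 - 562/1490) = 0.0179y*.
The bracket is 0.623, giving y* = 0.389/0.0179 = 21.8.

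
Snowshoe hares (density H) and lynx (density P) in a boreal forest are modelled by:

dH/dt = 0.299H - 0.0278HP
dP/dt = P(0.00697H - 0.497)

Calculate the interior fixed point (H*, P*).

H* ≈ 71.3, P* ≈ 10.8

Set dP/dt = 0 with P > 0: 0.00697H - 0.497 = 0, so H* = 0.497/0.00697 = 71.3.
Set dH/dt = 0 with H > 0: 0.299 - 0.0278P = 0, so P* = 0.299/0.0278 = 10.8.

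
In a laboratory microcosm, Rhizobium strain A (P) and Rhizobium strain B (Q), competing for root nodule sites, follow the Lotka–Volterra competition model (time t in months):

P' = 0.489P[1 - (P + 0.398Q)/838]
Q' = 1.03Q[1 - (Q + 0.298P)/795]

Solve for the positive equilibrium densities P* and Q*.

Setting both brackets to zero gives the nullclines P + 0.398Q = 838 and 0.298P + Q = 795.
Substituting Q = 795 - 0.298P into the first: P(1 - 0.398·0.298) = 838 - 0.398·795.
So P* = 522/0.881 = 592, and then Q* = 795 - 0.298·592 = 619.

P* ≈ 592, Q* ≈ 619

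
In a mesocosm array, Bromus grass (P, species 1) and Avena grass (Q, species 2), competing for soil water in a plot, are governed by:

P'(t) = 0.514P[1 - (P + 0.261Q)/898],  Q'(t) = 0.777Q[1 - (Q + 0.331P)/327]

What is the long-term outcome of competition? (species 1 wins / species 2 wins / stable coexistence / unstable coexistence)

stable coexistence

Compare the nullcline intercepts: K1/α12 = 898/0.261 = 3440 > K2 = 327; K2/α21 = 327/0.331 = 988 > K1 = 898.
Since both inequalities hold, each species can invade when rare, so the interior equilibrium is stable.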